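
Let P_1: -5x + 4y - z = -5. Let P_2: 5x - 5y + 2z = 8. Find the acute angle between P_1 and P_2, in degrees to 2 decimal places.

9.28

cos θ = |n₁·n₂| / (|n₁||n₂|) = |-47| / (√42 · √54).
θ = arccos(0.98691) ≈ 9.28°.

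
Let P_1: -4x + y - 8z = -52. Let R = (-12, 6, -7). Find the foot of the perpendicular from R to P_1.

(-4, 4, 9)

Foot = R − λn with λ = (n·R − d)/|n|² = (110 − (-52))/81 = 2.
Foot = (-12, 6, -7) − 2·(-4, 1, -8) = (-4, 4, 9).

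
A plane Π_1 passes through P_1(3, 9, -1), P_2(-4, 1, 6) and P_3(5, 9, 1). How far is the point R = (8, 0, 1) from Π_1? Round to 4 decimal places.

8.3333

P_1P_2 = (-7, -8, 7), P_1P_3 = (2, 0, 2); a normal to Π_1 is P_1P_2 × P_1P_3 = (-16, 28, 16).
Using P_1: Π_1 has equation -16x + 28y + 16z = 188.
n·R − d = (-16)·(8) + (28)·(0) + (16)·(1) − 188 = -300; |n| = √1296.
Distance = |-300| / √1296 = 300/√1296 ≈ 8.3333.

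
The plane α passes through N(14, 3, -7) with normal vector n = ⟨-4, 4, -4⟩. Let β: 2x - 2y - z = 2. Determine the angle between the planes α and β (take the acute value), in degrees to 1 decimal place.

54.7

α: n·r = n·N gives -4x + 4y - 4z = -16.
cos θ = |n₁·n₂| / (|n₁||n₂|) = |-12| / (√48 · √9).
θ = arccos(0.57735) ≈ 54.7°.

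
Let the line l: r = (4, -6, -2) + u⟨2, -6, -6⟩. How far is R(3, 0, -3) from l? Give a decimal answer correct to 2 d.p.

Taking (4, -6, -2) on l with direction v = (2, -6, -6): w = R − (4, -6, -2) = (-1, 6, -1), and w × v = (-42, -8, -6).
Distance = |w × v| / |v| = √1864 / √76 ≈ 4.95.

4.95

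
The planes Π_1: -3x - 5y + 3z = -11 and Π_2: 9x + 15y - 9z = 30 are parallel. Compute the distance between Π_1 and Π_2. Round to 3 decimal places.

Rescale Π_2 by 1/(-3): -3x - 5y + 3z = -10. Then distance = |-11 − (-10)| / √43 ≈ 0.152.

0.152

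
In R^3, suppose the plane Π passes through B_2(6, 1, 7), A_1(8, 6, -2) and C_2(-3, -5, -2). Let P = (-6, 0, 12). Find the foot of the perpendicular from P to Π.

(0, -6, 10)

B_2A_1 = (2, 5, -9), B_2C_2 = (-9, -6, -9); a normal to Π is B_2A_1 × B_2C_2 = (-99, 99, 33).
Using B_2: Π has equation -99x + 99y + 33z = -264.
Foot = P − λn with λ = (n·P − d)/|n|² = (990 − (-264))/20691 = 2/33.
Foot = (-6, 0, 12) − (2/33)·(-99, 99, 33) = (0, -6, 10).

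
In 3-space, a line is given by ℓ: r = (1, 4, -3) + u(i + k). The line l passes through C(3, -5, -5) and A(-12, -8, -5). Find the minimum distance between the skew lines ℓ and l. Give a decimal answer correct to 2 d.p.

A direction vector for l is A − C = (-15, -3, 0).
Common perpendicular direction n = (1, 0, 1) × (-15, -3, 0) = (3, -15, -3).
With w = (3, -5, -5) − (1, 4, -3) = (2, -9, -2), w · n = 147.
Distance = |w · n| / |n| = |147| / √243 ≈ 9.43.

9.43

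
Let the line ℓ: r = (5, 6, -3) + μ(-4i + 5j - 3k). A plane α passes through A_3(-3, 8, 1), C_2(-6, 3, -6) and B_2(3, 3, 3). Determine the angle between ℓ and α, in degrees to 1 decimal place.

15.1

A_3C_2 = (-3, -5, -7), A_3B_2 = (6, -5, 2); a normal to α is A_3C_2 × A_3B_2 = (-45, -36, 45).
Using A_3: α has equation -45x - 36y + 45z = -108.
sin θ = |n·v| / (|n||v|) = |-135| / (√5346 · √50) = 0.26112.
θ ≈ 15.1°.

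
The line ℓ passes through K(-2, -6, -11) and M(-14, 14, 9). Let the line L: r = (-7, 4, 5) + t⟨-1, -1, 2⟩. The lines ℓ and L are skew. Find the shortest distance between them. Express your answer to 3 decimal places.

A direction vector for ℓ is M − K = (-12, 20, 20).
Common perpendicular direction n = (-12, 20, 20) × (-1, -1, 2) = (60, 4, 32).
With w = (-7, 4, 5) − (-2, -6, -11) = (-5, 10, 16), w · n = 252.
Distance = |w · n| / |n| = |252| / √4640 ≈ 3.699.

3.699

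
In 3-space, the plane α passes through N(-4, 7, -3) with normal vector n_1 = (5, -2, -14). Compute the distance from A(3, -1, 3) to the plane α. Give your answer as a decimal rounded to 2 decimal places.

2.20

α: n_1·r = n_1·N gives 5x - 2y - 14z = 8.
n·A − d = (5)·(3) + (-2)·(-1) + (-14)·(3) − 8 = -33; |n| = √225.
Distance = |-33| / √225 = 33/√225 ≈ 2.20.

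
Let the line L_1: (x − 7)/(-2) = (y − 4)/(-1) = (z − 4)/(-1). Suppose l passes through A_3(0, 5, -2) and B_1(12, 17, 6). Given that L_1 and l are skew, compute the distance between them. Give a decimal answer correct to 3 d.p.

L_1 has direction (-2, -1, -1) through (7, 4, 4).
A direction vector for l is B_1 − A_3 = (12, 12, 8).
Common perpendicular direction n = (-2, -1, -1) × (12, 12, 8) = (4, 4, -12).
With w = (0, 5, -2) − (7, 4, 4) = (-7, 1, -6), w · n = 48.
Distance = |w · n| / |n| = |48| / √176 ≈ 3.618.

3.618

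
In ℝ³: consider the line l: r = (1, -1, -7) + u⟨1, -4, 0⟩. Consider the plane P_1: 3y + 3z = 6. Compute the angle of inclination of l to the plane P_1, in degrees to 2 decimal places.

43.31

sin θ = |n·v| / (|n||v|) = |-12| / (√18 · √17) = 0.68599.
θ ≈ 43.31°.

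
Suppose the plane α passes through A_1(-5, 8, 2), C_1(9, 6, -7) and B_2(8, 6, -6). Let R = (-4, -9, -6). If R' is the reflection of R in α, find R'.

(8, 21, 6)

A_1C_1 = (14, -2, -9), A_1B_2 = (13, -2, -8); a normal to α is A_1C_1 × A_1B_2 = (-2, -5, -2).
Using A_1: α has equation -2x - 5y - 2z = -34.
λ = (n·R − d)/|n|² = (65 − (-34))/33 = 3.
Reflection = R − 2λn = (-4, -9, -6) − 6·(-2, -5, -2) = (8, 21, 6).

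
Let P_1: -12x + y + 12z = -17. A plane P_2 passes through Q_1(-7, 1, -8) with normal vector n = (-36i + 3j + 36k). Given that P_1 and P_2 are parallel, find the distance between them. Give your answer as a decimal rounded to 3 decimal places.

P_2: n·r = n·Q_1 gives -36x + 3y + 36z = -33.
Rescale P_2 by 1/3: -12x + y + 12z = -11. Then distance = |-17 − (-11)| / √289 ≈ 0.353.

0.353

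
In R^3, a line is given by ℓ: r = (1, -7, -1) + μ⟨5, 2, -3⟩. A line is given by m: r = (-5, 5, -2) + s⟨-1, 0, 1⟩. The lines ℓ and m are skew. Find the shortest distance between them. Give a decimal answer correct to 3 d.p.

Common perpendicular direction n = (5, 2, -3) × (-1, 0, 1) = (2, -2, 2).
With w = (-5, 5, -2) − (1, -7, -1) = (-6, 12, -1), w · n = -38.
Distance = |w · n| / |n| = |-38| / √12 ≈ 10.970.

10.970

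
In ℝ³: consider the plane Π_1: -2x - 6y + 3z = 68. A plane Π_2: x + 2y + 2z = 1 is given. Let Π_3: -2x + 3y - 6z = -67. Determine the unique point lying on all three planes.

(-1, -7, 8)

Solving the 3×3 linear system -2x - 6y + 3z = 68, x + 2y + 2z = 1, -2x + 3y - 6z = -67 (e.g. by elimination or Cramer's rule, determinant = 45) gives (-1, -7, 8).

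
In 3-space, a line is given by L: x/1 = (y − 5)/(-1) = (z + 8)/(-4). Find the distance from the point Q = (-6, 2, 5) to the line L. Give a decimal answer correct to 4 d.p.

6.7782

L has direction (1, -1, -4) through (0, 5, -8).
Taking (0, 5, -8) on L with direction v = (1, -1, -4): w = Q − (0, 5, -8) = (-6, -3, 13), and w × v = (25, -11, 9).
Distance = |w × v| / |v| = √827 / √18 ≈ 6.7782.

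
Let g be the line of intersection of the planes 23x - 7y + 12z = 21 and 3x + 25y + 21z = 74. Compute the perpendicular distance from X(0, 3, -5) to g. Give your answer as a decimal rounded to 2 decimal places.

Direction of g: (23, -7, 12) × (3, 25, 21) = (-447, -447, 596).
A point on g: solving the two plane equations with x = -2 gives (-2, -1, 5).
Taking (-2, -1, 5) on g with direction v = (-447, -447, 596): w = X − (-2, -1, 5) = (2, 4, -10), and w × v = (-2086, 3278, 894).
Distance = |w × v| / |v| = √15895916 / √754834 ≈ 4.59.

4.59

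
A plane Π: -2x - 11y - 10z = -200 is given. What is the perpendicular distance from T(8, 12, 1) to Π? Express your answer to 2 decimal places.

n·T − d = (-2)·(8) + (-11)·(12) + (-10)·(1) − (-200) = 42; |n| = √225.
Distance = |42| / √225 = 42/√225 ≈ 2.80.

2.80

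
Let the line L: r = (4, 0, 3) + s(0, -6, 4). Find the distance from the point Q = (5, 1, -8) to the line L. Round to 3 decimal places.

8.656

Taking (4, 0, 3) on L with direction v = (0, -6, 4): w = Q − (4, 0, 3) = (1, 1, -11), and w × v = (-62, -4, -6).
Distance = |w × v| / |v| = √3896 / √52 ≈ 8.656.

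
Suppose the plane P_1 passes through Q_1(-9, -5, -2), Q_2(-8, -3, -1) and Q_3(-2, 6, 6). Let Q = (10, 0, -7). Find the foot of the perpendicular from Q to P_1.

(-5, 3, 2)

Q_1Q_2 = (1, 2, 1), Q_1Q_3 = (7, 11, 8); a normal to P_1 is Q_1Q_2 × Q_1Q_3 = (5, -1, -3).
Using Q_1: P_1 has equation 5x - y - 3z = -34.
Foot = Q − λn with λ = (n·Q − d)/|n|² = (71 − (-34))/35 = 3.
Foot = (10, 0, -7) − 3·(5, -1, -3) = (-5, 3, 2).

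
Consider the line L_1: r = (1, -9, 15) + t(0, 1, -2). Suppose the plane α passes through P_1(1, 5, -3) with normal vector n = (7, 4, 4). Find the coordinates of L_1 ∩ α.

(1, -5, 7)

α: n·r = n·P_1 gives 7x + 4y + 4z = 15.
Substitute r = (1, -9, 15) + t(0, 1, -2) into the plane: 31 + (-4)t = 15, so t = 4.
Intersection: (1, -9, 15) + 4·(0, 1, -2) = (1, -5, 7).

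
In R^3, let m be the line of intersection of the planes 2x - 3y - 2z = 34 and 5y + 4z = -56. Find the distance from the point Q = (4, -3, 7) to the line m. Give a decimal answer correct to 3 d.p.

11.429

Direction of m: (2, -3, -2) × (0, 5, 4) = (-2, -8, 10).
A point on m: solving the two plane equations with x = 1 gives (1, -8, -4).
Taking (1, -8, -4) on m with direction v = (-2, -8, 10): w = Q − (1, -8, -4) = (3, 5, 11), and w × v = (138, -52, -14).
Distance = |w × v| / |v| = √21944 / √168 ≈ 11.429.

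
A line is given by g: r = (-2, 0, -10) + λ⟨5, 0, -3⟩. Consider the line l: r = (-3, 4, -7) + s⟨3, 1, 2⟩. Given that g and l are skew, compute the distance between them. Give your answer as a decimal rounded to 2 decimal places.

Common perpendicular direction n = (5, 0, -3) × (3, 1, 2) = (3, -19, 5).
With w = (-3, 4, -7) − (-2, 0, -10) = (-1, 4, 3), w · n = -64.
Distance = |w · n| / |n| = |-64| / √395 ≈ 3.22.

3.22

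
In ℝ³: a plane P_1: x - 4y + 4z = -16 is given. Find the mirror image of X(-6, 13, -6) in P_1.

(-2, -3, 10)

λ = (n·X − d)/|n|² = (-82 − (-16))/33 = -2.
Reflection = X − 2λn = (-6, 13, -6) − (-4)·(1, -4, 4) = (-2, -3, 10).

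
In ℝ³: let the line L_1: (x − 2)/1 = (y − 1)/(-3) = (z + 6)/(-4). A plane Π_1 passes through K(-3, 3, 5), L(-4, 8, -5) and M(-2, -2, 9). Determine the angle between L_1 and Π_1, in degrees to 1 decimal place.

4.4

L_1 has direction (1, -3, -4) through (2, 1, -6).
KL = (-1, 5, -10), KM = (1, -5, 4); a normal to Π_1 is KL × KM = (-30, -6, 0).
Using K: Π_1 has equation -30x - 6y = 72.
sin θ = |n·v| / (|n||v|) = |-12| / (√936 · √26) = 0.07692.
θ ≈ 4.4°.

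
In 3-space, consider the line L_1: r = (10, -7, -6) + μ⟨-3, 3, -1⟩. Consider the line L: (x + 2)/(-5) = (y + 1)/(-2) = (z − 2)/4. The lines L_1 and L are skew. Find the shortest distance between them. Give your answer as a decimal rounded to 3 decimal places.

L has direction (-5, -2, 4) through (-2, -1, 2).
Common perpendicular direction n = (-3, 3, -1) × (-5, -2, 4) = (10, 17, 21).
With w = (-2, -1, 2) − (10, -7, -6) = (-12, 6, 8), w · n = 150.
Distance = |w · n| / |n| = |150| / √830 ≈ 5.207.

5.207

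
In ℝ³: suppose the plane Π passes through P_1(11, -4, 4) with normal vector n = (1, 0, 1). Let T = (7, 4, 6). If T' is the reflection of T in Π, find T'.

(9, 4, 8)

Π: n·r = n·P_1 gives x + z = 15.
λ = (n·T − d)/|n|² = (13 − 15)/2 = -1.
Reflection = T − 2λn = (7, 4, 6) − (-2)·(1, 0, 1) = (9, 4, 8).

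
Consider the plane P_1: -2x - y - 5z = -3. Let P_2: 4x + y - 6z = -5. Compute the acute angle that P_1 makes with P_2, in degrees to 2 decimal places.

58.22

cos θ = |n₁·n₂| / (|n₁||n₂|) = |21| / (√30 · √53).
θ = arccos(0.52665) ≈ 58.22°.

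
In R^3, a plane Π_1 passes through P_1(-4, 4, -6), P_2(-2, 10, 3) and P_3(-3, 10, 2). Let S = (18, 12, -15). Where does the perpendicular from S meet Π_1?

(6, -2, -3)

P_1P_2 = (2, 6, 9), P_1P_3 = (1, 6, 8); a normal to Π_1 is P_1P_2 × P_1P_3 = (-6, -7, 6).
Using P_1: Π_1 has equation -6x - 7y + 6z = -40.
Foot = S − λn with λ = (n·S − d)/|n|² = (-282 − (-40))/121 = -2.
Foot = (18, 12, -15) − (-2)·(-6, -7, 6) = (6, -2, -3).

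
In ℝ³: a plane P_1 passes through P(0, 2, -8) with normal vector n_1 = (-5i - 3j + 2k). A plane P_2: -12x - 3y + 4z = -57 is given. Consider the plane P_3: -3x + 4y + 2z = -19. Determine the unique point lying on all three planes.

(5, -1, 0)

P_1: n_1·r = n_1·P gives -5x - 3y + 2z = -22.
Solving the 3×3 linear system -5x - 3y + 2z = -22, -12x - 3y + 4z = -57, -3x + 4y + 2z = -19 (e.g. by elimination or Cramer's rule, determinant = -40) gives (5, -1, 0).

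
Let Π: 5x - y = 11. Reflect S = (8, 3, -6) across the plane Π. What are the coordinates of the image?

(-2, 5, -6)

λ = (n·S − d)/|n|² = (37 − 11)/26 = 1.
Reflection = S − 2λn = (8, 3, -6) − 2·(5, -1, 0) = (-2, 5, -6).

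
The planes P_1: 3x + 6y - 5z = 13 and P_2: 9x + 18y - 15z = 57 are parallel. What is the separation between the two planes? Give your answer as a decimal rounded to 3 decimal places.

Rescale P_2 by 1/3: 3x + 6y - 5z = 19. Then distance = |13 − 19| / √70 ≈ 0.717.

0.717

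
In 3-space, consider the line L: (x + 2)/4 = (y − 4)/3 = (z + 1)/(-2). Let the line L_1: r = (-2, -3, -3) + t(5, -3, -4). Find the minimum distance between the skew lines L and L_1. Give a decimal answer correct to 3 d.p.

0.364

L has direction (4, 3, -2) through (-2, 4, -1).
Common perpendicular direction n = (4, 3, -2) × (5, -3, -4) = (-18, 6, -27).
With w = (-2, -3, -3) − (-2, 4, -1) = (0, -7, -2), w · n = 12.
Distance = |w · n| / |n| = |12| / √1089 ≈ 0.364.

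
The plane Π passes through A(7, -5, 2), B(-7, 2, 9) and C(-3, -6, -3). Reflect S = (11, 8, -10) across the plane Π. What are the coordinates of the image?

(5, -22, 8)

AB = (-14, 7, 7), AC = (-10, -1, -5); a normal to Π is AB × AC = (-28, -140, 84).
Using A: Π has equation -28x - 140y + 84z = 672.
λ = (n·S − d)/|n|² = (-2268 − 672)/27440 = -3/28.
Reflection = S − 2λn = (11, 8, -10) − (-3/14)·(-28, -140, 84) = (5, -22, 8).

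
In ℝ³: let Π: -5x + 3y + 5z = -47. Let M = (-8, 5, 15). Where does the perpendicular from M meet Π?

Foot = M − λn with λ = (n·M − d)/|n|² = (130 − (-47))/59 = 3.
Foot = (-8, 5, 15) − 3·(-5, 3, 5) = (7, -4, 0).

(7, -4, 0)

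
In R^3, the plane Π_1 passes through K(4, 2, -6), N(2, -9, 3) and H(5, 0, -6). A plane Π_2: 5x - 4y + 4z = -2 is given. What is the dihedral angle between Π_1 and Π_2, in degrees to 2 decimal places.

KN = (-2, -11, 9), KH = (1, -2, 0); a normal to Π_1 is KN × KH = (18, 9, 15).
Using K: Π_1 has equation 18x + 9y + 15z = 0.
cos θ = |n₁·n₂| / (|n₁||n₂|) = |114| / (√630 · √57).
θ = arccos(0.60159) ≈ 53.02°.

53.02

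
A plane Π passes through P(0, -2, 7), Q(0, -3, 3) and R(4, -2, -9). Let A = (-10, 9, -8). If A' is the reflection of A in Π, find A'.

PQ = (0, -1, -4), PR = (4, 0, -16); a normal to Π is PQ × PR = (16, -16, 4).
Using P: Π has equation 16x - 16y + 4z = 60.
λ = (n·A − d)/|n|² = (-336 − 60)/528 = -3/4.
Reflection = A − 2λn = (-10, 9, -8) − (-3/2)·(16, -16, 4) = (14, -15, -2).

(14, -15, -2)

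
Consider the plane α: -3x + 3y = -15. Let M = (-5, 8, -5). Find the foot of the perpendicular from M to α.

Foot = M − λn with λ = (n·M − d)/|n|² = (39 − (-15))/18 = 3.
Foot = (-5, 8, -5) − 3·(-3, 3, 0) = (4, -1, -5).

(4, -1, -5)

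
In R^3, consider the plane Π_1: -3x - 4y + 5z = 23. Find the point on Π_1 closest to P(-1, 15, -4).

Foot = P − λn with λ = (n·P − d)/|n|² = (-77 − 23)/50 = -2.
Foot = (-1, 15, -4) − (-2)·(-3, -4, 5) = (-7, 7, 6).

(-7, 7, 6)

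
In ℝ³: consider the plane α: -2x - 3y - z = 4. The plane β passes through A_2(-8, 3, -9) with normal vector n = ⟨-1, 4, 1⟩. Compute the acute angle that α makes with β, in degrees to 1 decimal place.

β: n·r = n·A_2 gives -x + 4y + z = 11.
cos θ = |n₁·n₂| / (|n₁||n₂|) = |-11| / (√14 · √18).
θ = arccos(0.69293) ≈ 46.1°.

46.1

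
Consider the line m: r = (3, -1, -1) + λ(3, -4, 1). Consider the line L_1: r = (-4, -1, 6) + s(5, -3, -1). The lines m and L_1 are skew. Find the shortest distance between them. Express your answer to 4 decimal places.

Common perpendicular direction n = (3, -4, 1) × (5, -3, -1) = (7, 8, 11).
With w = (-4, -1, 6) − (3, -1, -1) = (-7, 0, 7), w · n = 28.
Distance = |w · n| / |n| = |28| / √234 ≈ 1.8304.

1.8304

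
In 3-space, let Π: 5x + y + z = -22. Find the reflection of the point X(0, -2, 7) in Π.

λ = (n·X − d)/|n|² = (5 − (-22))/27 = 1.
Reflection = X − 2λn = (0, -2, 7) − 2·(5, 1, 1) = (-10, -4, 5).

(-10, -4, 5)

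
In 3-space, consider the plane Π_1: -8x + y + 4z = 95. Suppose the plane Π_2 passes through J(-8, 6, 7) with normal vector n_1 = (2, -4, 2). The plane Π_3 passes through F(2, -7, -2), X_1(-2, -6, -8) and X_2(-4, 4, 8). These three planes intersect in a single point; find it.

Π_2: n_1·r = n_1·J gives 2x - 4y + 2z = -26.
FX_1 = (-4, 1, -6), FX_2 = (-6, 11, 10); a normal to Π_3 is FX_1 × FX_2 = (76, 76, -38).
Using F: Π_3 has equation 76x + 76y - 38z = -304.
Solving the 3×3 linear system -8x + y + 4z = 95, 2x - 4y + 2z = -26, 76x + 76y - 38z = -304 (e.g. by elimination or Cramer's rule, determinant = 2052) gives (-7, 7, 8).

(-7, 7, 8)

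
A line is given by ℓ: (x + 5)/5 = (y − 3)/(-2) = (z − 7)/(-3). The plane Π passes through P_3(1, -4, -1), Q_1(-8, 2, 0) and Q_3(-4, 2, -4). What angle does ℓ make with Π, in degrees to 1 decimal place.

3.2

ℓ has direction (5, -2, -3) through (-5, 3, 7).
P_3Q_1 = (-9, 6, 1), P_3Q_3 = (-5, 6, -3); a normal to Π is P_3Q_1 × P_3Q_3 = (-24, -32, -24).
Using P_3: Π has equation -24x - 32y - 24z = 128.
sin θ = |n·v| / (|n||v|) = |16| / (√2176 · √38) = 0.05564.
θ ≈ 3.2°.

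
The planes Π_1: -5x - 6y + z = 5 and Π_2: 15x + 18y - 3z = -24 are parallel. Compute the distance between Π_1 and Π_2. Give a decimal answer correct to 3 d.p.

0.381

Rescale Π_2 by 1/(-3): -5x - 6y + z = 8. Then distance = |5 − 8| / √62 ≈ 0.381.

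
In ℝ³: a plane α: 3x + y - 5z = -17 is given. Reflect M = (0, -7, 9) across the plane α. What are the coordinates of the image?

(6, -5, -1)

λ = (n·M − d)/|n|² = (-52 − (-17))/35 = -1.
Reflection = M − 2λn = (0, -7, 9) − (-2)·(3, 1, -5) = (6, -5, -1).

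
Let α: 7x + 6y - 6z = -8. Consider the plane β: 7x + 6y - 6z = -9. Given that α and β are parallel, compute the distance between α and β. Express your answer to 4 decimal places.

Same normal n = (7, 6, -6) with |n| = √121; distance = |-8 − (-9)| / |n| = 1/√121 ≈ 0.0909.

0.0909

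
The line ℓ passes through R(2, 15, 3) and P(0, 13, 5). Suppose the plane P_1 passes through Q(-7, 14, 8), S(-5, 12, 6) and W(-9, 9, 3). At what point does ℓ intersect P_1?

A direction vector for ℓ is P − R = (-2, -2, 2).
QS = (2, -2, -2), QW = (-2, -5, -5); a normal to P_1 is QS × QW = (0, 14, -14).
Using Q: P_1 has equation 14y - 14z = 84.
Substitute r = (2, 15, 3) + t(-2, -2, 2) into the plane: 168 + (-56)t = 84, so t = 3/2.
Intersection: (2, 15, 3) + (3/2)·(-2, -2, 2) = (-1, 12, 6).

(-1, 12, 6)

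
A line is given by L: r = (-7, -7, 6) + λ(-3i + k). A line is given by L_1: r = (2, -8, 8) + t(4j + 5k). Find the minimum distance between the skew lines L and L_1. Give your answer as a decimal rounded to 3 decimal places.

Common perpendicular direction n = (-3, 0, 1) × (0, 4, 5) = (-4, 15, -12).
With w = (2, -8, 8) − (-7, -7, 6) = (9, -1, 2), w · n = -75.
Distance = |w · n| / |n| = |-75| / √385 ≈ 3.822.

3.822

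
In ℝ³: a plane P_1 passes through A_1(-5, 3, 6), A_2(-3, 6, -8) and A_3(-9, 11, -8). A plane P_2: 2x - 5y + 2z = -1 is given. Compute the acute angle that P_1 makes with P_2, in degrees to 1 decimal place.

69.8

A_1A_2 = (2, 3, -14), A_1A_3 = (-4, 8, -14); a normal to P_1 is A_1A_2 × A_1A_3 = (70, 84, 28).
Using A_1: P_1 has equation 70x + 84y + 28z = 70.
cos θ = |n₁·n₂| / (|n₁||n₂|) = |-224| / (√12740 · √33).
θ = arccos(0.34547) ≈ 69.8°.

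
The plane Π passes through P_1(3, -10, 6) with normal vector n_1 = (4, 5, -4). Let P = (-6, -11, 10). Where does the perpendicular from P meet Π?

(-2, -6, 6)

Π: n_1·r = n_1·P_1 gives 4x + 5y - 4z = -62.
Foot = P − λn with λ = (n·P − d)/|n|² = (-119 − (-62))/57 = -1.
Foot = (-6, -11, 10) − (-1)·(4, 5, -4) = (-2, -6, 6).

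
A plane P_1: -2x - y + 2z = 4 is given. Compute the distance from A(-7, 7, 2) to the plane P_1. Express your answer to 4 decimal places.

2.3333

n·A − d = (-2)·(-7) + (-1)·(7) + (2)·(2) − 4 = 7; |n| = √9.
Distance = |7| / √9 = 7/√9 ≈ 2.3333.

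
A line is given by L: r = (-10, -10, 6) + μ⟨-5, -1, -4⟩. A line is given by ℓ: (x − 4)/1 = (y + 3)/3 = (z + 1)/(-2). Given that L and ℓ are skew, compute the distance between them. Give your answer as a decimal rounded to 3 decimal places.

ℓ has direction (1, 3, -2) through (4, -3, -1).
Common perpendicular direction n = (-5, -1, -4) × (1, 3, -2) = (14, -14, -14).
With w = (4, -3, -1) − (-10, -10, 6) = (14, 7, -7), w · n = 196.
Distance = |w · n| / |n| = |196| / √588 ≈ 8.083.

8.083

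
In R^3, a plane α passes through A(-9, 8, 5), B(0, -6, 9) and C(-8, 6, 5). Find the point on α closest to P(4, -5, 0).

(-2, -8, 3)

AB = (9, -14, 4), AC = (1, -2, 0); a normal to α is AB × AC = (8, 4, -4).
Using A: α has equation 8x + 4y - 4z = -60.
Foot = P − λn with λ = (n·P − d)/|n|² = (12 − (-60))/96 = 3/4.
Foot = (4, -5, 0) − (3/4)·(8, 4, -4) = (-2, -8, 3).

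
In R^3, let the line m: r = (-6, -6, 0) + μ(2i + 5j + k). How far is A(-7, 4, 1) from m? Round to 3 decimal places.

Taking (-6, -6, 0) on m with direction v = (2, 5, 1): w = A − (-6, -6, 0) = (-1, 10, 1), and w × v = (5, 3, -25).
Distance = |w × v| / |v| = √659 / √30 ≈ 4.687.

4.687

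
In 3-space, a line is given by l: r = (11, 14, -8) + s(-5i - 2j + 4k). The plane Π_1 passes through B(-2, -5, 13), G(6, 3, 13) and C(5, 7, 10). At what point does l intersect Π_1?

BG = (8, 8, 0), BC = (7, 12, -3); a normal to Π_1 is BG × BC = (-24, 24, 40).
Using B: Π_1 has equation -24x + 24y + 40z = 448.
Substitute r = (11, 14, -8) + t(-5, -2, 4) into the plane: -248 + 232t = 448, so t = 3.
Intersection: (11, 14, -8) + 3·(-5, -2, 4) = (-4, 8, 4).

(-4, 8, 4)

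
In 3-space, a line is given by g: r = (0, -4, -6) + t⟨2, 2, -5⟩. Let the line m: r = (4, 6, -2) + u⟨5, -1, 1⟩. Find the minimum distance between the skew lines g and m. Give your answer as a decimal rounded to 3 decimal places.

Common perpendicular direction n = (2, 2, -5) × (5, -1, 1) = (-3, -27, -12).
With w = (4, 6, -2) − (0, -4, -6) = (4, 10, 4), w · n = -330.
Distance = |w · n| / |n| = |-330| / √882 ≈ 11.112.

11.112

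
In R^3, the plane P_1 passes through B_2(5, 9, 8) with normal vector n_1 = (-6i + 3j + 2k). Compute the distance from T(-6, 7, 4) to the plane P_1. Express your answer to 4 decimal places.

P_1: n_1·r = n_1·B_2 gives -6x + 3y + 2z = 13.
n·T − d = (-6)·(-6) + (3)·(7) + (2)·(4) − 13 = 52; |n| = √49.
Distance = |52| / √49 = 52/√49 ≈ 7.4286.

7.4286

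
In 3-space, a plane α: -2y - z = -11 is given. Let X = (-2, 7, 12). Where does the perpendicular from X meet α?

Foot = X − λn with λ = (n·X − d)/|n|² = (-26 − (-11))/5 = -3.
Foot = (-2, 7, 12) − (-3)·(0, -2, -1) = (-2, 1, 9).

(-2, 1, 9)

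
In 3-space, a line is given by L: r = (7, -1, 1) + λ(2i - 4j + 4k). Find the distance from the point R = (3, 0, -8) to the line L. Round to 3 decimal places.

Taking (7, -1, 1) on L with direction v = (2, -4, 4): w = R − (7, -1, 1) = (-4, 1, -9), and w × v = (-32, -2, 14).
Distance = |w × v| / |v| = √1224 / √36 ≈ 5.831.

5.831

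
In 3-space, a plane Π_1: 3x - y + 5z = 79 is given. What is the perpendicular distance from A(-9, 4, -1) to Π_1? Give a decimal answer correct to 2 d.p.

n·A − d = (3)·(-9) + (-1)·(4) + (5)·(-1) − 79 = -115; |n| = √35.
Distance = |-115| / √35 = 115/√35 ≈ 19.44.

19.44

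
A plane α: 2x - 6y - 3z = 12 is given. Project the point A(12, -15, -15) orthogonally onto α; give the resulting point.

(6, 3, -6)

Foot = A − λn with λ = (n·A − d)/|n|² = (159 − 12)/49 = 3.
Foot = (12, -15, -15) − 3·(2, -6, -3) = (6, 3, -6).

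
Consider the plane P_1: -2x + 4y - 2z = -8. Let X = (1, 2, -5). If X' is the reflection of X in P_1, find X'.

(5, -6, -1)

λ = (n·X − d)/|n|² = (16 − (-8))/24 = 1.
Reflection = X − 2λn = (1, 2, -5) − 2·(-2, 4, -2) = (5, -6, -1).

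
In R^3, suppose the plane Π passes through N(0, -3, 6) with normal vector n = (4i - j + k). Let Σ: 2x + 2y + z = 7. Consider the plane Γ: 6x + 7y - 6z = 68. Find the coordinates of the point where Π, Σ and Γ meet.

(4, 2, -5)

Π: n·r = n·N gives 4x - y + z = 9.
Solving the 3×3 linear system 4x - y + z = 9, 2x + 2y + z = 7, 6x + 7y - 6z = 68 (e.g. by elimination or Cramer's rule, determinant = -92) gives (4, 2, -5).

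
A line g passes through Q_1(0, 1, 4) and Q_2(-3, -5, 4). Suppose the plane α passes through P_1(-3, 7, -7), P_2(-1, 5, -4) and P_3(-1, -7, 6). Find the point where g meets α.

(-4, -7, 4)

A direction vector for g is Q_2 − Q_1 = (-3, -6, 0).
P_1P_2 = (2, -2, 3), P_1P_3 = (2, -14, 13); a normal to α is P_1P_2 × P_1P_3 = (16, -20, -24).
Using P_1: α has equation 16x - 20y - 24z = -20.
Substitute r = (0, 1, 4) + t(-3, -6, 0) into the plane: -116 + 72t = -20, so t = 4/3.
Intersection: (0, 1, 4) + (4/3)·(-3, -6, 0) = (-4, -7, 4).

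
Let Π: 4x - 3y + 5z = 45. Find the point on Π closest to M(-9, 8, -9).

(3, -1, 6)

Foot = M − λn with λ = (n·M − d)/|n|² = (-105 − 45)/50 = -3.
Foot = (-9, 8, -9) − (-3)·(4, -3, 5) = (3, -1, 6).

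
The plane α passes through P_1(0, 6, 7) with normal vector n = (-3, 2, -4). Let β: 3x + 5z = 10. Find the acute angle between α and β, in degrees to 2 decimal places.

α: n·r = n·P_1 gives -3x + 2y - 4z = -16.
cos θ = |n₁·n₂| / (|n₁||n₂|) = |-29| / (√29 · √34).
θ = arccos(0.92355) ≈ 22.55°.

22.55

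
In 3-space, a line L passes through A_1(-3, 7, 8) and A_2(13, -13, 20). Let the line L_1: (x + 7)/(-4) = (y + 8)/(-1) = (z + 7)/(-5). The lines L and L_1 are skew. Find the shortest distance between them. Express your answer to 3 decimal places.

3.392

A direction vector for L is A_2 − A_1 = (16, -20, 12).
L_1 has direction (-4, -1, -5) through (-7, -8, -7).
Common perpendicular direction n = (16, -20, 12) × (-4, -1, -5) = (112, 32, -96).
With w = (-7, -8, -7) − (-3, 7, 8) = (-4, -15, -15), w · n = 512.
Distance = |w · n| / |n| = |512| / √22784 ≈ 3.392.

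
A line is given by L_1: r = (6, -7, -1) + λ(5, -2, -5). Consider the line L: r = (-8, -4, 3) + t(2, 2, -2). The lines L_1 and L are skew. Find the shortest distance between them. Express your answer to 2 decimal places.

Common perpendicular direction n = (5, -2, -5) × (2, 2, -2) = (14, 0, 14).
With w = (-8, -4, 3) − (6, -7, -1) = (-14, 3, 4), w · n = -140.
Distance = |w · n| / |n| = |-140| / √392 ≈ 7.07.

7.07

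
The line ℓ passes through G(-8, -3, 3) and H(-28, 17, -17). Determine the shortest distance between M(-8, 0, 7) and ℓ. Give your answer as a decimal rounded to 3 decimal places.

4.967

A direction vector for ℓ is H − G = (-20, 20, -20).
Taking (-8, -3, 3) on ℓ with direction v = (-20, 20, -20): w = M − (-8, -3, 3) = (0, 3, 4), and w × v = (-140, -80, 60).
Distance = |w × v| / |v| = √29600 / √1200 ≈ 4.967.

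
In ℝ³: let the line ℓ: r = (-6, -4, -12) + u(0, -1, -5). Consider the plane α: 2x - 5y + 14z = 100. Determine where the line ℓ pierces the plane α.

Substitute r = (-6, -4, -12) + t(0, -1, -5) into the plane: -160 + (-65)t = 100, so t = -4.
Intersection: (-6, -4, -12) + (-4)·(0, -1, -5) = (-6, 0, 8).

(-6, 0, 8)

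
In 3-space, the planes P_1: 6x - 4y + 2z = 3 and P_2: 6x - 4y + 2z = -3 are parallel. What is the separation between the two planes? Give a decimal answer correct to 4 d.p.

0.8018

Same normal n = (6, -4, 2) with |n| = √56; distance = |3 − (-3)| / |n| = 6/√56 ≈ 0.8018.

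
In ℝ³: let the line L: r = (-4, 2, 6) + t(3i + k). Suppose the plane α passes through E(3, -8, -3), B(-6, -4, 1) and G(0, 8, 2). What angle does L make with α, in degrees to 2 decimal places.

EB = (-9, 4, 4), EG = (-3, 16, 5); a normal to α is EB × EG = (-44, 33, -132).
Using E: α has equation -44x + 33y - 132z = 0.
sin θ = |n·v| / (|n||v|) = |-264| / (√20449 · √10) = 0.58381.
θ ≈ 35.72°.

35.72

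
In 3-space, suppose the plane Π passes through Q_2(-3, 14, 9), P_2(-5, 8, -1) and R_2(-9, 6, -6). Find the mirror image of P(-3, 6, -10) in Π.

Q_2P_2 = (-2, -6, -10), Q_2R_2 = (-6, -8, -15); a normal to Π is Q_2P_2 × Q_2R_2 = (10, 30, -20).
Using Q_2: Π has equation 10x + 30y - 20z = 210.
λ = (n·P − d)/|n|² = (350 − 210)/1400 = 1/10.
Reflection = P − 2λn = (-3, 6, -10) − (1/5)·(10, 30, -20) = (-5, 0, -6).

(-5, 0, -6)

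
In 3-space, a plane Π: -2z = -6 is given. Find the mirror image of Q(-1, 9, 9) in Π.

(-1, 9, -3)

λ = (n·Q − d)/|n|² = (-18 − (-6))/4 = -3.
Reflection = Q − 2λn = (-1, 9, 9) − (-6)·(0, 0, -2) = (-1, 9, -3).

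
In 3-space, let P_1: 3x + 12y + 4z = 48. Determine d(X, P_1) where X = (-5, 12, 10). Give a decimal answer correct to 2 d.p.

9.31

n·X − d = (3)·(-5) + (12)·(12) + (4)·(10) − 48 = 121; |n| = √169.
Distance = |121| / √169 = 121/√169 ≈ 9.31.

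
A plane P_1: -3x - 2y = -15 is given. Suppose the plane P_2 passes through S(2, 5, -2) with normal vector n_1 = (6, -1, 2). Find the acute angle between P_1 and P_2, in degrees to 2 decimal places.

P_2: n_1·r = n_1·S gives 6x - y + 2z = 3.
cos θ = |n₁·n₂| / (|n₁||n₂|) = |-16| / (√13 · √41).
θ = arccos(0.69304) ≈ 46.13°.

46.13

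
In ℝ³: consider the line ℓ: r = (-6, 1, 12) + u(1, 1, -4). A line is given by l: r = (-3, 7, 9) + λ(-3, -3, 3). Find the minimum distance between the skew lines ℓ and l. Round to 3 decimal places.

2.121

Common perpendicular direction n = (1, 1, -4) × (-3, -3, 3) = (-9, 9, 0).
With w = (-3, 7, 9) − (-6, 1, 12) = (3, 6, -3), w · n = 27.
Distance = |w · n| / |n| = |27| / √162 ≈ 2.121.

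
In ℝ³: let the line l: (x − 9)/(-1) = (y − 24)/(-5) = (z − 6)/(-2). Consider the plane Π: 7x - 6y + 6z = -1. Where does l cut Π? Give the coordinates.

l has direction (-1, -5, -2) through (9, 24, 6).
Substitute r = (9, 24, 6) + t(-1, -5, -2) into the plane: -45 + 11t = -1, so t = 4.
Intersection: (9, 24, 6) + 4·(-1, -5, -2) = (5, 4, -2).

(5, 4, -2)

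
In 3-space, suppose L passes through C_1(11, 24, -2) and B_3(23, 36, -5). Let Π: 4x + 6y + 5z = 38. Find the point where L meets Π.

(-5, 8, 2)

A direction vector for L is B_3 − C_1 = (12, 12, -3).
Substitute r = (11, 24, -2) + t(12, 12, -3) into the plane: 178 + 105t = 38, so t = -4/3.
Intersection: (11, 24, -2) + (-4/3)·(12, 12, -3) = (-5, 8, 2).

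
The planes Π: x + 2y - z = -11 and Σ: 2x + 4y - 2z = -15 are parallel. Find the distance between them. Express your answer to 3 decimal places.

Rescale Σ by 1/2: x + 2y - z = -15/2. Then distance = |-11 − (-15/2)| / √6 ≈ 1.429.

1.429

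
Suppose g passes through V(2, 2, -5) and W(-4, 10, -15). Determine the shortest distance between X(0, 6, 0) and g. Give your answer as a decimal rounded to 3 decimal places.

6.695

A direction vector for g is W − V = (-6, 8, -10).
Taking (2, 2, -5) on g with direction v = (-6, 8, -10): w = X − (2, 2, -5) = (-2, 4, 5), and w × v = (-80, -50, 8).
Distance = |w × v| / |v| = √8964 / √200 ≈ 6.695.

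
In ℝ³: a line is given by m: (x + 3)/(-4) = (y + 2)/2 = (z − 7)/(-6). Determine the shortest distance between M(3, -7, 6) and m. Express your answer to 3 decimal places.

6.928

m has direction (-4, 2, -6) through (-3, -2, 7).
Taking (-3, -2, 7) on m with direction v = (-4, 2, -6): w = M − (-3, -2, 7) = (6, -5, -1), and w × v = (32, 40, -8).
Distance = |w × v| / |v| = √2688 / √56 ≈ 6.928.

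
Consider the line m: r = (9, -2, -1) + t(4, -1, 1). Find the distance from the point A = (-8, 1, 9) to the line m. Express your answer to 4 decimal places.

13.8303

Taking (9, -2, -1) on m with direction v = (4, -1, 1): w = A − (9, -2, -1) = (-17, 3, 10), and w × v = (13, 57, 5).
Distance = |w × v| / |v| = √3443 / √18 ≈ 13.8303.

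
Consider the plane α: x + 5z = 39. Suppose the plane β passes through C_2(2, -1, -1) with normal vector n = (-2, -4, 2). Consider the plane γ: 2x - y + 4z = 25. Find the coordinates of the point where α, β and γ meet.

β: n·r = n·C_2 gives -2x - 4y + 2z = -2.
Solving the 3×3 linear system x + 5z = 39, -2x - 4y + 2z = -2, 2x - y + 4z = 25 (e.g. by elimination or Cramer's rule, determinant = 36) gives (-1, 5, 8).

(-1, 5, 8)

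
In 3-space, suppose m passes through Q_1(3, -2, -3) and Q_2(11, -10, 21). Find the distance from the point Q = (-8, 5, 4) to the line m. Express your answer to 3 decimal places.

A direction vector for m is Q_2 − Q_1 = (8, -8, 24).
Taking (3, -2, -3) on m with direction v = (8, -8, 24): w = Q − (3, -2, -3) = (-11, 7, 7), and w × v = (224, 320, 32).
Distance = |w × v| / |v| = √153600 / √704 ≈ 14.771.

14.771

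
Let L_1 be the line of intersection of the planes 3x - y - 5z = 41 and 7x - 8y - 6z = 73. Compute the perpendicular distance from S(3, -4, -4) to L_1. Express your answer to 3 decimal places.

Direction of L_1: (3, -1, -5) × (7, -8, -6) = (-34, -17, -17).
A point on L_1: solving the two plane equations with x = 5 gives (5, -1, -5).
Taking (5, -1, -5) on L_1 with direction v = (-34, -17, -17): w = S − (5, -1, -5) = (-2, -3, 1), and w × v = (68, -68, -68).
Distance = |w × v| / |v| = √13872 / √1734 ≈ 2.828.

2.828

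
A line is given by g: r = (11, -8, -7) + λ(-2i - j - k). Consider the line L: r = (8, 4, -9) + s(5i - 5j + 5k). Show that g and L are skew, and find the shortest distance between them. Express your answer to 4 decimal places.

Common perpendicular direction n = (-2, -1, -1) × (5, -5, 5) = (-10, 5, 15).
With w = (8, 4, -9) − (11, -8, -7) = (-3, 12, -2), w · n = 60.
Since n ≠ 0 the lines are not parallel, and w · n = 60 ≠ 0 so they do not intersect; hence they are skew.
Distance = |w · n| / |n| = |60| / √350 ≈ 3.2071.

3.2071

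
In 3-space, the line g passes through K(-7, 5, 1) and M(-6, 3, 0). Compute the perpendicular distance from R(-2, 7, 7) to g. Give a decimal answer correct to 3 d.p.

A direction vector for g is M − K = (1, -2, -1).
Taking (-7, 5, 1) on g with direction v = (1, -2, -1): w = R − (-7, 5, 1) = (5, 2, 6), and w × v = (10, 11, -12).
Distance = |w × v| / |v| = √365 / √6 ≈ 7.800.

7.800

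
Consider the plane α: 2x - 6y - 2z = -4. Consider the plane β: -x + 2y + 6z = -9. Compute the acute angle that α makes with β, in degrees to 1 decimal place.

cos θ = |n₁·n₂| / (|n₁||n₂|) = |-26| / (√44 · √41).
θ = arccos(0.61215) ≈ 52.3°.

52.3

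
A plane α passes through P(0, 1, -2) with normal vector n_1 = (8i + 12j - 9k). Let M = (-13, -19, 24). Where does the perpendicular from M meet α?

(3, 5, 6)

α: n_1·r = n_1·P gives 8x + 12y - 9z = 30.
Foot = M − λn with λ = (n·M − d)/|n|² = (-548 − 30)/289 = -2.
Foot = (-13, -19, 24) − (-2)·(8, 12, -9) = (3, 5, 6).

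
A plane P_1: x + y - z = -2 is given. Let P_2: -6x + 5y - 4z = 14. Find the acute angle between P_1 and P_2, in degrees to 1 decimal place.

cos θ = |n₁·n₂| / (|n₁||n₂|) = |3| / (√3 · √77).
θ = arccos(0.19739) ≈ 78.6°.

78.6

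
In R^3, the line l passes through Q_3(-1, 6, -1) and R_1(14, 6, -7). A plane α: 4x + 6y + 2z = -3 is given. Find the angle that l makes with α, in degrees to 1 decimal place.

A direction vector for l is R_1 − Q_3 = (15, 0, -6).
sin θ = |n·v| / (|n||v|) = |48| / (√56 · √261) = 0.39703.
θ ≈ 23.4°.

23.4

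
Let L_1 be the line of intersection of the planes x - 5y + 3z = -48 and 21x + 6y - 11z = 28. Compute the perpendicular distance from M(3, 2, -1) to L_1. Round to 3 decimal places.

Direction of L_1: (1, -5, 3) × (21, 6, -11) = (37, 74, 111).
A point on L_1: solving the two plane equations with x = -3 gives (-3, 6, -5).
Taking (-3, 6, -5) on L_1 with direction v = (37, 74, 111): w = M − (-3, 6, -5) = (6, -4, 4), and w × v = (-740, -518, 592).
Distance = |w × v| / |v| = √1166388 / √19166 ≈ 7.801.

7.801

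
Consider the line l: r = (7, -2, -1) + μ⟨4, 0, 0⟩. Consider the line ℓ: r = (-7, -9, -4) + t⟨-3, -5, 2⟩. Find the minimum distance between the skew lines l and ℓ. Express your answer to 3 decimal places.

Common perpendicular direction n = (4, 0, 0) × (-3, -5, 2) = (0, -8, -20).
With w = (-7, -9, -4) − (7, -2, -1) = (-14, -7, -3), w · n = 116.
Distance = |w · n| / |n| = |116| / √464 ≈ 5.385.

5.385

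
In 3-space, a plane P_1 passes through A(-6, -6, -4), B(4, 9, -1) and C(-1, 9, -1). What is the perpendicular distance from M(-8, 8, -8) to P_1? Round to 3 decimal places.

6.668

AB = (10, 15, 3), AC = (5, 15, 3); a normal to P_1 is AB × AC = (0, -15, 75).
Using A: P_1 has equation -15y + 75z = -210.
n·M − d = (0)·(-8) + (-15)·(8) + (75)·(-8) − (-210) = -510; |n| = √5850.
Distance = |-510| / √5850 = 510/√5850 ≈ 6.668.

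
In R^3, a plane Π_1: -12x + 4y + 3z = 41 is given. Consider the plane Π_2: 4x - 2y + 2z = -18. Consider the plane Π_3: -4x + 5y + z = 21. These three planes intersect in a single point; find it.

Solving the 3×3 linear system -12x + 4y + 3z = 41, 4x - 2y + 2z = -18, -4x + 5y + z = 21 (e.g. by elimination or Cramer's rule, determinant = 132) gives (-3, 2, -1).

(-3, 2, -1)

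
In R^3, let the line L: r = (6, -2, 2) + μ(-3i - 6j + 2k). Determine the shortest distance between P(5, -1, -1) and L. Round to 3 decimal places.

Taking (6, -2, 2) on L with direction v = (-3, -6, 2): w = P − (6, -2, 2) = (-1, 1, -3), and w × v = (-16, 11, 9).
Distance = |w × v| / |v| = √458 / √49 ≈ 3.057.

3.057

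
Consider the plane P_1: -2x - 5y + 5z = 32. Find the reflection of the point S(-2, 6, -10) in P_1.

(-10, -14, 10)

λ = (n·S − d)/|n|² = (-76 − 32)/54 = -2.
Reflection = S − 2λn = (-2, 6, -10) − (-4)·(-2, -5, 5) = (-10, -14, 10).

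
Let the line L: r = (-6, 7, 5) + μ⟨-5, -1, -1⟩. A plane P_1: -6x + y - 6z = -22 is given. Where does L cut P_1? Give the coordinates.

(-1, 8, 6)

Substitute r = (-6, 7, 5) + t(-5, -1, -1) into the plane: 13 + 35t = -22, so t = -1.
Intersection: (-6, 7, 5) + (-1)·(-5, -1, -1) = (-1, 8, 6).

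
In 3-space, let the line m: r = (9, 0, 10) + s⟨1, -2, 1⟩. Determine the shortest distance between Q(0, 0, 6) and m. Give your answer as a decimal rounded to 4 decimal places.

Taking (9, 0, 10) on m with direction v = (1, -2, 1): w = Q − (9, 0, 10) = (-9, 0, -4), and w × v = (-8, 5, 18).
Distance = |w × v| / |v| = √413 / √6 ≈ 8.2966.

8.2966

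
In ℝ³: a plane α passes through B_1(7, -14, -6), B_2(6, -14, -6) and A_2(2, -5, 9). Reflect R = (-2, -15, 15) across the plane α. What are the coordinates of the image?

(-2, 5, 3)

B_1B_2 = (-1, 0, 0), B_1A_2 = (-5, 9, 15); a normal to α is B_1B_2 × B_1A_2 = (0, 15, -9).
Using B_1: α has equation 15y - 9z = -156.
λ = (n·R − d)/|n|² = (-360 − (-156))/306 = -2/3.
Reflection = R − 2λn = (-2, -15, 15) − (-4/3)·(0, 15, -9) = (-2, 5, 3).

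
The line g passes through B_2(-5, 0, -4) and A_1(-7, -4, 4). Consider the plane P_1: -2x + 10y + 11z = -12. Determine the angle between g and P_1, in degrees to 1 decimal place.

22.2

A direction vector for g is A_1 − B_2 = (-2, -4, 8).
sin θ = |n·v| / (|n||v|) = |52| / (√225 · √84) = 0.37824.
θ ≈ 22.2°.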